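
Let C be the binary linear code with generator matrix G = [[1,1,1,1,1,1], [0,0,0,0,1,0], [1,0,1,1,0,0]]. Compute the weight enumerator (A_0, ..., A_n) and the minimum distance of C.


Weight distribution: A_0 = 1, A_1 = 1, A_2 = 1, A_3 = 2, A_4 = 1, A_5 = 1, A_6 = 1. Minimum distance d = 1.

Enumerate all 2^3 = 8 messages m ∈ F_2^3.
For each, compute codeword c = mG in F_2^6, then tally its weight.
  m = 000 → c = 000000, weight = 0.
  m = 100 → c = 111111, weight = 6.
  m = 010 → c = 000010, weight = 1.
  m = 110 → c = 111101, weight = 5.
  m = 001 → c = 101100, weight = 3.
  m = 101 → c = 010011, weight = 3.
  m = 011 → c = 101110, weight = 4.
  m = 111 → c = 010001, weight = 2.
Tally weights:
  weight 0: 1 codewords.
  weight 1: 1 codewords.
  weight 2: 1 codewords.
  weight 3: 2 codewords.
  weight 4: 1 codewords.
  weight 5: 1 codewords.
  weight 6: 1 codewords.
Minimum distance d = smallest w > 0 with A_w > 0 = 1.
Sanity: Σ A_w = 8 = 2^3 = 8 ✓.


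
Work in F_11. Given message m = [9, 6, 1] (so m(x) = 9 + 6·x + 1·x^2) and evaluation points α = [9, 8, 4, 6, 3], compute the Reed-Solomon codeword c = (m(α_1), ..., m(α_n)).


c = [1, 0, 5, 4, 3]

Message polynomial: m(x) = 9 + 6·x + 1·x^2 (mod 11).
For each evaluation point α_i, compute m(α_i) mod 11:
  α_1 = 9: Horner steps 1 → 4 → 1, so m(9) = 1.
  α_2 = 8: Horner steps 1 → 3 → 0, so m(8) = 0.
  α_3 = 4: Horner steps 1 → 10 → 5, so m(4) = 5.
  α_4 = 6: Horner steps 1 → 1 → 4, so m(6) = 4.
  α_5 = 3: Horner steps 1 → 9 → 3, so m(3) = 3.
Codeword c = [1, 0, 5, 4, 3] ∈ F_11^5.


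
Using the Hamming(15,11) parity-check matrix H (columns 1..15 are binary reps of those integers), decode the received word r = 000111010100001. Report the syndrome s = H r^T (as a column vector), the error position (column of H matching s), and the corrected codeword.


s = (1, 0, 1, 0)^T, error position = 10, corrected codeword c = 000111010000001

Compute s = H r^T mod 2 one row at a time:
  s_1 = 1 + 0 + 1 + 0 + 0 + 0 + 0 + 1 = 3 ≡ 1 (mod 2).
  s_2 = 1 + 1 + 1 + 0 + 0 + 0 + 0 + 1 = 4 ≡ 0 (mod 2).
  s_3 = 0 + 0 + 1 + 0 + 1 + 0 + 0 + 1 = 3 ≡ 1 (mod 2).
  s_4 = 0 + 0 + 1 + 0 + 0 + 0 + 0 + 1 = 2 ≡ 0 (mod 2).
s = (1, 0, 1, 0)^T — this equals column 10 of H (binary 1010), so error is at position 10.
Correct: flip bit 10 of r = 000111010100001 to get c = 000111010000001.


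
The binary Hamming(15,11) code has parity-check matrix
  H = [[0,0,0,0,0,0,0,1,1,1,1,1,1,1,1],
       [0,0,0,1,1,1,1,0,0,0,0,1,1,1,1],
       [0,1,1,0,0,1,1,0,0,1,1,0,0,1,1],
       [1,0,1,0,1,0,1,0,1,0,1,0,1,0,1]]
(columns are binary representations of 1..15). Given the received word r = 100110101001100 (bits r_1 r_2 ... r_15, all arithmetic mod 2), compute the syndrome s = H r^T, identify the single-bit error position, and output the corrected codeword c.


s = (1, 1, 1, 1)^T, error position = 15, corrected codeword c = 100110101001101

Compute s = H r^T mod 2 one row at a time:
  s_1 = 0 + 1 + 0 + 0 + 1 + 1 + 0 + 0 = 3 ≡ 1 (mod 2).
  s_2 = 1 + 1 + 0 + 1 + 1 + 1 + 0 + 0 = 5 ≡ 1 (mod 2).
  s_3 = 0 + 0 + 0 + 1 + 0 + 0 + 0 + 0 = 1 ≡ 1 (mod 2).
  s_4 = 1 + 0 + 1 + 1 + 1 + 0 + 1 + 0 = 5 ≡ 1 (mod 2).
s = (1, 1, 1, 1)^T — this equals column 15 of H (binary 1111), so error is at position 15.
Correct: flip bit 15 of r = 100110101001100 to get c = 100110101001101.


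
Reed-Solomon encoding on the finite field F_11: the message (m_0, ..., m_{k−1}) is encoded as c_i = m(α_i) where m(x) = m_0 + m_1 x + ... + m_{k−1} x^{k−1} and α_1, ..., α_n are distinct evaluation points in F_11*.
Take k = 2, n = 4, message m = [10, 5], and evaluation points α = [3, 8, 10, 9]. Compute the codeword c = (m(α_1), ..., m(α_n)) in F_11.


c = [3, 6, 5, 0]

Message polynomial: m(x) = 10 + 5·x (mod 11).
For each evaluation point α_i, compute m(α_i) mod 11:
  α_1 = 3: Horner steps 5 → 3, so m(3) = 3.
  α_2 = 8: Horner steps 5 → 6, so m(8) = 6.
  α_3 = 10: Horner steps 5 → 5, so m(10) = 5.
  α_4 = 9: Horner steps 5 → 0, so m(9) = 0.
Codeword c = [3, 6, 5, 0] ∈ F_11^4.


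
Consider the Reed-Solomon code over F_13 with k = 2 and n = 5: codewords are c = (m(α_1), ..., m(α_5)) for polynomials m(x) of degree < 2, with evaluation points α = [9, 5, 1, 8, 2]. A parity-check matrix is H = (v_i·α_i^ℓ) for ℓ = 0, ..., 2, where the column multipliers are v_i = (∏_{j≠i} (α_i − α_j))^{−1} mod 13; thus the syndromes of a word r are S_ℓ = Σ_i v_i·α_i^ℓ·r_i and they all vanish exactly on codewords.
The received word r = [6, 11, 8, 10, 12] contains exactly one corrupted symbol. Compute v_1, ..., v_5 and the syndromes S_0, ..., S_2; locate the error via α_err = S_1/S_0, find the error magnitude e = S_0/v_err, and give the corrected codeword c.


S = (6, 2, 5), error at position 1, error magnitude e = 5, c = [1, 11, 8, 10, 12].

Step 1: column multipliers v_i = (∏_{j≠i}(α_i − α_j))^{−1} mod 13.
  i = 1 (α = 9): (9−5)(9−1)(9−8)(9−2) = 4·8·1·7 = 224 ≡ 3, so v_1 = 3^{−1} = 9 (mod 13).
  i = 2 (α = 5): (5−9)(5−1)(5−8)(5−2) = (−4)·4·(−3)·3 = 144 ≡ 1, so v_2 = 1^{−1} = 1 (mod 13).
  i = 3 (α = 1): (1−9)(1−5)(1−8)(1−2) = (−8)·(−4)·(−7)·(−1) = 224 ≡ 3, so v_3 = 3^{−1} = 9 (mod 13).
  i = 4 (α = 8): (8−9)(8−5)(8−1)(8−2) = (−1)·3·7·6 = −126 ≡ 4, so v_4 = 4^{−1} = 10 (mod 13).
  i = 5 (α = 2): (2−9)(2−5)(2−1)(2−8) = (−7)·(−3)·1·(−6) = −126 ≡ 4, so v_5 = 4^{−1} = 10 (mod 13).
  v = [9, 1, 9, 10, 10].
Step 2: syndromes of r = [6, 11, 8, 10, 12] (all sums mod 13).
  S_0 = Σ v_i r_i = 9·6 + 1·11 + 9·8 + 10·10 + 10·12 = 357 ≡ 6.
  S_1 = Σ v_i α_i r_i = 9·9·6 + 1·5·11 + 9·1·8 + 10·8·10 + 10·2·12 = 1653 ≡ 2.
  α_i^2 mod 13 = [3, 12, 1, 12, 4].
  S_2 = Σ v_i α_i^2 r_i = 9·3·6 + 1·12·11 + 9·1·8 + 10·12·10 + 10·4·12 = 2046 ≡ 5.
  S = (6, 2, 5) ≠ 0, so r is not a codeword (an error is present).
Step 3: locate the error. For a single error e at position i, S_ℓ = v_i·e·α_i^ℓ, so α_err = S_1/S_0.
  S_0^{−1} = 6^{−1} = 11 (mod 13), so α_err = 2·11 = 22 ≡ 9 = α_1. Error position i = 1.
  Consistency check: S_2/S_1 = 5·7 = 35 ≡ 9 = α_err ✓ (single-error assumption holds).
Step 4: error magnitude e = S_0/v_1 = S_0·∏_{j≠1}(α_1 − α_j) = 6·3 = 18 ≡ 5 (mod 13).
Step 5: correct position 1: c_1 = r_1 − e = 6 − 5 ≡ 1 (mod 13). Hence c = [1, 11, 8, 10, 12].
  Check: interpolating c through the α_i gives m(x) = 4 + 4·x (degree < 2) with m(α_i) = c_i for every i, so c is indeed a codeword.


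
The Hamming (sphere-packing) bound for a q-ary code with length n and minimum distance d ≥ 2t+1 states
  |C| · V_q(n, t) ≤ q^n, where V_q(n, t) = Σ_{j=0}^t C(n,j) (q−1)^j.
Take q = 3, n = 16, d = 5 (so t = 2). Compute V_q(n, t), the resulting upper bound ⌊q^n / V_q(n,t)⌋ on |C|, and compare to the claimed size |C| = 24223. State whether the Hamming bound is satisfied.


V_q(n, t) = 513, q^n = 43046721, Hamming bound = 83911, |C| = 24223 ≤ bound (satisfied).

Step 1: Compute V_q(n, t) = Σ_{j=0}^2 C(n, j) (q−1)^j.
  j = 0: C(16,0)·(2)^0 = 1·1 = 1.
  j = 1: C(16,1)·(2)^1 = 16·2 = 32.
  j = 2: C(16,2)·(2)^2 = 120·4 = 480.
  V_q(n, t) = 1 + 32 + 480 = 513.
Step 2: q^n = 3^16 = 43046721.
Step 3: Hamming bound ⌊q^n / V_q(n,t)⌋ = ⌊43046721/513⌋ = 83911.
Step 4: Compare |C| = 24223 to 83911: satisfied.
The claimed |C| lies below the Hamming bound.


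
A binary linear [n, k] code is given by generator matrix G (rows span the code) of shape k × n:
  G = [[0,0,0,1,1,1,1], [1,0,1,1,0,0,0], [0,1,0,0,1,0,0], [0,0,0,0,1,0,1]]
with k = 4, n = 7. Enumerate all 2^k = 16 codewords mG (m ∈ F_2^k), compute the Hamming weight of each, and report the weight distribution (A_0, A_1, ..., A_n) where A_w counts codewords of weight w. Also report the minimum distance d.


Weight distribution: A_0 = 1, A_2 = 4, A_3 = 2, A_4 = 3, A_5 = 6. Minimum distance d = 2.

Enumerate all 2^4 = 16 messages m ∈ F_2^4.
For each, compute codeword c = mG in F_2^7, then tally its weight.
  m = 0000 → c = 0000000, weight = 0.
  m = 1000 → c = 0001111, weight = 4.
  m = 0100 → c = 1011000, weight = 3.
  m = 1100 → c = 1010111, weight = 5.
  m = 0010 → c = 0100100, weight = 2.
  m = 1010 → c = 0101011, weight = 4.
  m = 0110 → c = 1111100, weight = 5.
  m = 1110 → c = 1110011, weight = 5.
  m = 0001 → c = 0000101, weight = 2.
  m = 1001 → c = 0001010, weight = 2.
  m = 0101 → c = 1011101, weight = 5.
  m = 1101 → c = 1010010, weight = 3.
  m = 0011 → c = 0100001, weight = 2.
  m = 1011 → c = 0101110, weight = 4.
  m = 0111 → c = 1111001, weight = 5.
  m = 1111 → c = 1110110, weight = 5.
Tally weights:
  weight 0: 1 codewords.
  weight 2: 4 codewords.
  weight 3: 2 codewords.
  weight 4: 3 codewords.
  weight 5: 6 codewords.
Minimum distance d = smallest w > 0 with A_w > 0 = 2.
Sanity: Σ A_w = 16 = 2^4 = 16 ✓.


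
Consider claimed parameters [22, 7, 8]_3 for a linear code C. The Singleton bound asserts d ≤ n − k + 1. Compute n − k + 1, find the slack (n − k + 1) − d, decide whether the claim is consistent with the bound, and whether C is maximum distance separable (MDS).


Singleton RHS = n − k + 1 = 16, slack = 8, bound satisfied, not MDS.

Singleton bound: d ≤ n − k + 1.
Here n = 22, k = 7, so n − k + 1 = 16.
Given d = 8, check d ≤ 16: YES.
Slack = (n − k + 1) − d = 8.
The code is NOT MDS (slack = 8 > 0).
Description: the claimed parameters are [22, 7, 8]_3; such a code would be non-MDS.


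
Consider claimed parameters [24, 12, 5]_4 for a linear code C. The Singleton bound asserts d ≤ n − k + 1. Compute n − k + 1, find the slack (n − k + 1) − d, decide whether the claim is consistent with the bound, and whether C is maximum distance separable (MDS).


Singleton RHS = n − k + 1 = 13, slack = 8, bound satisfied, not MDS.

Singleton bound: d ≤ n − k + 1.
Here n = 24, k = 12, so n − k + 1 = 13.
Given d = 5, check d ≤ 13: YES.
Slack = (n − k + 1) − d = 8.
The code is NOT MDS (slack = 8 > 0).
Description: the claimed parameters are [24, 12, 5]_4; such a code would be non-MDS.


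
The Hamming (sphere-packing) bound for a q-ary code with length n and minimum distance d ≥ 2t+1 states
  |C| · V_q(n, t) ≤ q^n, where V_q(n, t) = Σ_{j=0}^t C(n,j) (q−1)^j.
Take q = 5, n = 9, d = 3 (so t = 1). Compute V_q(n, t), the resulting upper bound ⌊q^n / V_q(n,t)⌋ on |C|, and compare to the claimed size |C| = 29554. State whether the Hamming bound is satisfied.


V_q(n, t) = 37, q^n = 1953125, Hamming bound = 52787, |C| = 29554 ≤ bound (satisfied).

Step 1: Compute V_q(n, t) = Σ_{j=0}^1 C(n, j) (q−1)^j.
  j = 0: C(9,0)·(4)^0 = 1·1 = 1.
  j = 1: C(9,1)·(4)^1 = 9·4 = 36.
  V_q(n, t) = 1 + 36 = 37.
Step 2: q^n = 5^9 = 1953125.
Step 3: Hamming bound ⌊q^n / V_q(n,t)⌋ = ⌊1953125/37⌋ = 52787.
Step 4: Compare |C| = 29554 to 52787: satisfied.
The claimed |C| lies below the Hamming bound.


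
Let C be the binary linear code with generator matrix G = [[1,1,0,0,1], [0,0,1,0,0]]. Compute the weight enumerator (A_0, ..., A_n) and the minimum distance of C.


Weight distribution: A_0 = 1, A_1 = 1, A_3 = 1, A_4 = 1. Minimum distance d = 1.

Enumerate all 2^2 = 4 messages m ∈ F_2^2.
For each, compute codeword c = mG in F_2^5, then tally its weight.
  m = 00 → c = 00000, weight = 0.
  m = 10 → c = 11001, weight = 3.
  m = 01 → c = 00100, weight = 1.
  m = 11 → c = 11101, weight = 4.
Tally weights:
  weight 0: 1 codewords.
  weight 1: 1 codewords.
  weight 3: 1 codewords.
  weight 4: 1 codewords.
Minimum distance d = smallest w > 0 with A_w > 0 = 1.
Sanity: Σ A_w = 4 = 2^2 = 4 ✓.


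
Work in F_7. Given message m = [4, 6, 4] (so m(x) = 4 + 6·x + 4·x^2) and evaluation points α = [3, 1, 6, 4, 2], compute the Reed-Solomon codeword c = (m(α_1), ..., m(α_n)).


c = [2, 0, 2, 1, 4]

Message polynomial: m(x) = 4 + 6·x + 4·x^2 (mod 7).
For each evaluation point α_i, compute m(α_i) mod 7:
  α_1 = 3: Horner steps 4 → 4 → 2, so m(3) = 2.
  α_2 = 1: Horner steps 4 → 3 → 0, so m(1) = 0.
  α_3 = 6: Horner steps 4 → 2 → 2, so m(6) = 2.
  α_4 = 4: Horner steps 4 → 1 → 1, so m(4) = 1.
  α_5 = 2: Horner steps 4 → 0 → 4, so m(2) = 4.
Codeword c = [2, 0, 2, 1, 4] ∈ F_7^5.


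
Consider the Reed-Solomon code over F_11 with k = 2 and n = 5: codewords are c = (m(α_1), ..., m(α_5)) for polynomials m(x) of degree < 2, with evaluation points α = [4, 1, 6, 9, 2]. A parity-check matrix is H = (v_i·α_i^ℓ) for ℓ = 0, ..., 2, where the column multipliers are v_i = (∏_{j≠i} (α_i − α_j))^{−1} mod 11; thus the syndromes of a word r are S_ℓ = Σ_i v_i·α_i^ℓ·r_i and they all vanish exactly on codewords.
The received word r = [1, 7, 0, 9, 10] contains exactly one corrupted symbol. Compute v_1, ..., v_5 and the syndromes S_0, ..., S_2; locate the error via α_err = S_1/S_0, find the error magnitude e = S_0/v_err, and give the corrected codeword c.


S = (8, 10, 7), error at position 1, error magnitude e = 7, c = [5, 7, 0, 9, 10].

Step 1: column multipliers v_i = (∏_{j≠i}(α_i − α_j))^{−1} mod 11.
  i = 1 (α = 4): (4−1)(4−6)(4−9)(4−2) = 3·(−2)·(−5)·2 = 60 ≡ 5, so v_1 = 5^{−1} = 9 (mod 11).
  i = 2 (α = 1): (1−4)(1−6)(1−9)(1−2) = (−3)·(−5)·(−8)·(−1) = 120 ≡ 10, so v_2 = 10^{−1} = 10 (mod 11).
  i = 3 (α = 6): (6−4)(6−1)(6−9)(6−2) = 2·5·(−3)·4 = −120 ≡ 1, so v_3 = 1^{−1} = 1 (mod 11).
  i = 4 (α = 9): (9−4)(9−1)(9−6)(9−2) = 5·8·3·7 = 840 ≡ 4, so v_4 = 4^{−1} = 3 (mod 11).
  i = 5 (α = 2): (2−4)(2−1)(2−6)(2−9) = (−2)·1·(−4)·(−7) = −56 ≡ 10, so v_5 = 10^{−1} = 10 (mod 11).
  v = [9, 10, 1, 3, 10].
Step 2: syndromes of r = [1, 7, 0, 9, 10] (all sums mod 11).
  S_0 = Σ v_i r_i = 9·1 + 10·7 + 1·0 + 3·9 + 10·10 = 206 ≡ 8.
  S_1 = Σ v_i α_i r_i = 9·4·1 + 10·1·7 + 1·6·0 + 3·9·9 + 10·2·10 = 549 ≡ 10.
  α_i^2 mod 11 = [5, 1, 3, 4, 4].
  S_2 = Σ v_i α_i^2 r_i = 9·5·1 + 10·1·7 + 1·3·0 + 3·4·9 + 10·4·10 = 623 ≡ 7.
  S = (8, 10, 7) ≠ 0, so r is not a codeword (an error is present).
Step 3: locate the error. For a single error e at position i, S_ℓ = v_i·e·α_i^ℓ, so α_err = S_1/S_0.
  S_0^{−1} = 8^{−1} = 7 (mod 11), so α_err = 10·7 = 70 ≡ 4 = α_1. Error position i = 1.
  Consistency check: S_2/S_1 = 7·10 = 70 ≡ 4 = α_err ✓ (single-error assumption holds).
Step 4: error magnitude e = S_0/v_1 = S_0·∏_{j≠1}(α_1 − α_j) = 8·5 = 40 ≡ 7 (mod 11).
Step 5: correct position 1: c_1 = r_1 − e = 1 − 7 ≡ 5 (mod 11). Hence c = [5, 7, 0, 9, 10].
  Check: interpolating c through the α_i gives m(x) = 4 + 3·x (degree < 2) with m(α_i) = c_i for every i, so c is indeed a codeword.


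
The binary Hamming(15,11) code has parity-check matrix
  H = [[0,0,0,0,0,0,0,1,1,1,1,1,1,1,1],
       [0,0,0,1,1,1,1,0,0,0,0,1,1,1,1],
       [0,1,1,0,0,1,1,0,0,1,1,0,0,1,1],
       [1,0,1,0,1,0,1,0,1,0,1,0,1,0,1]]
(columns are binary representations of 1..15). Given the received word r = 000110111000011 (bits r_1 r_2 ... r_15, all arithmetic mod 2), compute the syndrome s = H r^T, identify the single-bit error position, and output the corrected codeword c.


s = (0, 1, 1, 0)^T, error position = 6, corrected codeword c = 000111111000011

Compute s = H r^T mod 2 one row at a time:
  s_1 = 1 + 1 + 0 + 0 + 0 + 0 + 1 + 1 = 4 ≡ 0 (mod 2).
  s_2 = 1 + 1 + 0 + 1 + 0 + 0 + 1 + 1 = 5 ≡ 1 (mod 2).
  s_3 = 0 + 0 + 0 + 1 + 0 + 0 + 1 + 1 = 3 ≡ 1 (mod 2).
  s_4 = 0 + 0 + 1 + 1 + 1 + 0 + 0 + 1 = 4 ≡ 0 (mod 2).
s = (0, 1, 1, 0)^T — this equals column 6 of H (binary 0110), so error is at position 6.
Correct: flip bit 6 of r = 000110111000011 to get c = 000111111000011.


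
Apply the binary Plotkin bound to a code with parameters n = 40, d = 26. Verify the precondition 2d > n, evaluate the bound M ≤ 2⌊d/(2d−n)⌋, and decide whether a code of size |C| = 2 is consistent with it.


Plotkin bound M ≤ 4; given |C| = 2 ≤ bound (satisfied).

Check applicability: 2d = 52, n = 40.
2d − n = 12 > 0, so Plotkin applies.
Compute d/(2d−n) = 26/12 ≈ 2.1667.
⌊d/(2d−n)⌋ = 2.
Plotkin bound: M ≤ 2·2 = 4.
Given |C| = 2, check: satisfied.
This |C| is below the Plotkin bound.


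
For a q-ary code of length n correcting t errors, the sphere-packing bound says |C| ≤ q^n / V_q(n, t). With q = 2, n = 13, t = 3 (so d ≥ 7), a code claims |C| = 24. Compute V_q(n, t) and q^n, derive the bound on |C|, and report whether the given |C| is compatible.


V_q(n, t) = 378, q^n = 8192, Hamming bound = 21, |C| = 24 > bound (violated).

Step 1: Compute V_q(n, t) = Σ_{j=0}^3 C(n, j) (q−1)^j.
  j = 0: C(13,0)·(1)^0 = 1·1 = 1.
  j = 1: C(13,1)·(1)^1 = 13·1 = 13.
  j = 2: C(13,2)·(1)^2 = 78·1 = 78.
  j = 3: C(13,3)·(1)^3 = 286·1 = 286.
  V_q(n, t) = 1 + 13 + 78 + 286 = 378.
Step 2: q^n = 2^13 = 8192.
Step 3: Hamming bound ⌊q^n / V_q(n,t)⌋ = ⌊8192/378⌋ = 21.
Step 4: Compare |C| = 24 to 21: violated.
The claimed |C| lies above the Hamming bound, so no 2-ary code of length 13 with d ≥ 7 can have 24 codewords.


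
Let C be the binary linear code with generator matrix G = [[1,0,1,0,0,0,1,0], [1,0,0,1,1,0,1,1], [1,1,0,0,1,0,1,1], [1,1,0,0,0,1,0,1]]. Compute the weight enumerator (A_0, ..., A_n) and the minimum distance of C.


Weight distribution: A_0 = 1, A_2 = 1, A_3 = 2, A_4 = 5, A_5 = 6, A_6 = 1. Minimum distance d = 2.

Enumerate all 2^4 = 16 messages m ∈ F_2^4.
For each, compute codeword c = mG in F_2^8, then tally its weight.
  m = 0000 → c = 00000000, weight = 0.
  m = 1000 → c = 10100010, weight = 3.
  m = 0100 → c = 10011011, weight = 5.
  m = 1100 → c = 00111001, weight = 4.
  m = 0010 → c = 11001011, weight = 5.
  m = 1010 → c = 01101001, weight = 4.
  m = 0110 → c = 01010000, weight = 2.
  m = 1110 → c = 11110010, weight = 5.
  m = 0001 → c = 11000101, weight = 4.
  m = 1001 → c = 01100111, weight = 5.
  m = 0101 → c = 01011110, weight = 5.
  m = 1101 → c = 11111100, weight = 6.
  m = 0011 → c = 00001110, weight = 3.
  m = 1011 → c = 10101100, weight = 4.
  m = 0111 → c = 10010101, weight = 4.
  m = 1111 → c = 00110111, weight = 5.
Tally weights:
  weight 0: 1 codewords.
  weight 2: 1 codewords.
  weight 3: 2 codewords.
  weight 4: 5 codewords.
  weight 5: 6 codewords.
  weight 6: 1 codewords.
Minimum distance d = smallest w > 0 with A_w > 0 = 2.
Sanity: Σ A_w = 16 = 2^4 = 16 ✓.


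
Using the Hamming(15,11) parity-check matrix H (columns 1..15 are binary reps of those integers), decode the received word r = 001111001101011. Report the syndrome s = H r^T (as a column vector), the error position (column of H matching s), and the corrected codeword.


s = (1, 0, 1, 0)^T, error position = 10, corrected codeword c = 001111001001011

Compute s = H r^T mod 2 one row at a time:
  s_1 = 0 + 1 + 1 + 0 + 1 + 0 + 1 + 1 = 5 ≡ 1 (mod 2).
  s_2 = 1 + 1 + 1 + 0 + 1 + 0 + 1 + 1 = 6 ≡ 0 (mod 2).
  s_3 = 0 + 1 + 1 + 0 + 1 + 0 + 1 + 1 = 5 ≡ 1 (mod 2).
  s_4 = 0 + 1 + 1 + 0 + 1 + 0 + 0 + 1 = 4 ≡ 0 (mod 2).
s = (1, 0, 1, 0)^T — this equals column 10 of H (binary 1010), so error is at position 10.
Correct: flip bit 10 of r = 001111001101011 to get c = 001111001001011.


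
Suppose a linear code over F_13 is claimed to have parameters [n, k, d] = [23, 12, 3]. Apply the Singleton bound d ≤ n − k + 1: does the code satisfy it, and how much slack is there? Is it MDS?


Singleton RHS = n − k + 1 = 12, slack = 9, bound satisfied, not MDS.

Singleton bound: d ≤ n − k + 1.
Here n = 23, k = 12, so n − k + 1 = 12.
Given d = 3, check d ≤ 12: YES.
Slack = (n − k + 1) − d = 9.
The code is NOT MDS (slack = 9 > 0).
Description: the claimed parameters are [23, 12, 3]_13; such a code would be non-MDS.


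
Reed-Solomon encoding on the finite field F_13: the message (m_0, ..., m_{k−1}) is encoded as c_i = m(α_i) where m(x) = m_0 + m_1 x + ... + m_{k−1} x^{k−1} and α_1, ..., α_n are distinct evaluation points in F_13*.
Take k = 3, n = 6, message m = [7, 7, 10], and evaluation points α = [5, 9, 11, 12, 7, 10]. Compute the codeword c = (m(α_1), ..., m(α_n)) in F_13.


c = [6, 9, 7, 10, 0, 11]

Message polynomial: m(x) = 7 + 7·x + 10·x^2 (mod 13).
For each evaluation point α_i, compute m(α_i) mod 13:
  α_1 = 5: Horner steps 10 → 5 → 6, so m(5) = 6.
  α_2 = 9: Horner steps 10 → 6 → 9, so m(9) = 9.
  α_3 = 11: Horner steps 10 → 0 → 7, so m(11) = 7.
  α_4 = 12: Horner steps 10 → 10 → 10, so m(12) = 10.
  α_5 = 7: Horner steps 10 → 12 → 0, so m(7) = 0.
  α_6 = 10: Horner steps 10 → 3 → 11, so m(10) = 11.
Codeword c = [6, 9, 7, 10, 0, 11] ∈ F_13^6.


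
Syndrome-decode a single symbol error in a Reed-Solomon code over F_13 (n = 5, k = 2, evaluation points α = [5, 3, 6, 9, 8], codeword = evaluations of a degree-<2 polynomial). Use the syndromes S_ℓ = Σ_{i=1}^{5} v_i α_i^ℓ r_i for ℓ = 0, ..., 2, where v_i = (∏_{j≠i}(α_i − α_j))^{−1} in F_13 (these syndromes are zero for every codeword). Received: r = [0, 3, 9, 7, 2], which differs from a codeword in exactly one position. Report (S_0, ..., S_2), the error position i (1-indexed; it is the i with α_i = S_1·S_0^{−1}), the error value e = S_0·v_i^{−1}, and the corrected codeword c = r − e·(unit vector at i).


S = (6, 10, 8), error at position 3, error magnitude e = 4, c = [0, 3, 5, 7, 2].

Step 1: column multipliers v_i = (∏_{j≠i}(α_i − α_j))^{−1} mod 13.
  i = 1 (α = 5): (5−3)(5−6)(5−9)(5−8) = 2·(−1)·(−4)·(−3) = −24 ≡ 2, so v_1 = 2^{−1} = 7 (mod 13).
  i = 2 (α = 3): (3−5)(3−6)(3−9)(3−8) = (−2)·(−3)·(−6)·(−5) = 180 ≡ 11, so v_2 = 11^{−1} = 6 (mod 13).
  i = 3 (α = 6): (6−5)(6−3)(6−9)(6−8) = 1·3·(−3)·(−2) = 18 ≡ 5, so v_3 = 5^{−1} = 8 (mod 13).
  i = 4 (α = 9): (9−5)(9−3)(9−6)(9−8) = 4·6·3·1 = 72 ≡ 7, so v_4 = 7^{−1} = 2 (mod 13).
  i = 5 (α = 8): (8−5)(8−3)(8−6)(8−9) = 3·5·2·(−1) = −30 ≡ 9, so v_5 = 9^{−1} = 3 (mod 13).
  v = [7, 6, 8, 2, 3].
Step 2: syndromes of r = [0, 3, 9, 7, 2] (all sums mod 13).
  S_0 = Σ v_i r_i = 7·0 + 6·3 + 8·9 + 2·7 + 3·2 = 110 ≡ 6.
  S_1 = Σ v_i α_i r_i = 7·5·0 + 6·3·3 + 8·6·9 + 2·9·7 + 3·8·2 = 660 ≡ 10.
  α_i^2 mod 13 = [12, 9, 10, 3, 12].
  S_2 = Σ v_i α_i^2 r_i = 7·12·0 + 6·9·3 + 8·10·9 + 2·3·7 + 3·12·2 = 996 ≡ 8.
  S = (6, 10, 8) ≠ 0, so r is not a codeword (an error is present).
Step 3: locate the error. For a single error e at position i, S_ℓ = v_i·e·α_i^ℓ, so α_err = S_1/S_0.
  S_0^{−1} = 6^{−1} = 11 (mod 13), so α_err = 10·11 = 110 ≡ 6 = α_3. Error position i = 3.
  Consistency check: S_2/S_1 = 8·4 = 32 ≡ 6 = α_err ✓ (single-error assumption holds).
Step 4: error magnitude e = S_0/v_3 = S_0·∏_{j≠3}(α_3 − α_j) = 6·5 = 30 ≡ 4 (mod 13).
Step 5: correct position 3: c_3 = r_3 − e = 9 − 4 ≡ 5 (mod 13). Hence c = [0, 3, 5, 7, 2].
  Check: interpolating c through the α_i gives m(x) = 1 + 5·x (degree < 2) with m(α_i) = c_i for every i, so c is indeed a codeword.


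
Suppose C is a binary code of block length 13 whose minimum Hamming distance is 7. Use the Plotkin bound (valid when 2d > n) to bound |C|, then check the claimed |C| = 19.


Plotkin bound M ≤ 14; given |C| = 19 > bound (violated).

Check applicability: 2d = 14, n = 13.
2d − n = 1 > 0, so Plotkin applies.
Compute d/(2d−n) = 7/1 ≈ 7.0000.
⌊d/(2d−n)⌋ = 7.
Plotkin bound: M ≤ 2·7 = 14.
Given |C| = 19, check: VIOLATED.
This |C| is above the Plotkin bound, so no binary code with n = 13, d = 7 and 19 codewords exists.


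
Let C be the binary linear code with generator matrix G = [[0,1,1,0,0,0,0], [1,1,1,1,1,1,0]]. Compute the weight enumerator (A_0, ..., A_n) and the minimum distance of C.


Weight distribution: A_0 = 1, A_2 = 1, A_4 = 1, A_6 = 1. Minimum distance d = 2.

Enumerate all 2^2 = 4 messages m ∈ F_2^2.
For each, compute codeword c = mG in F_2^7, then tally its weight.
  m = 00 → c = 0000000, weight = 0.
  m = 10 → c = 0110000, weight = 2.
  m = 01 → c = 1111110, weight = 6.
  m = 11 → c = 1001110, weight = 4.
Tally weights:
  weight 0: 1 codewords.
  weight 2: 1 codewords.
  weight 4: 1 codewords.
  weight 6: 1 codewords.
Minimum distance d = smallest w > 0 with A_w > 0 = 2.
Sanity: Σ A_w = 4 = 2^2 = 4 ✓.


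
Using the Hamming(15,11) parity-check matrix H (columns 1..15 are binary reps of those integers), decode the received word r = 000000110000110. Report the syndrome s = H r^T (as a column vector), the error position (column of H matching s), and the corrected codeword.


s = (1, 1, 0, 0)^T, error position = 12, corrected codeword c = 000000110001110

Compute s = H r^T mod 2 one row at a time:
  s_1 = 1 + 0 + 0 + 0 + 0 + 1 + 1 + 0 = 3 ≡ 1 (mod 2).
  s_2 = 0 + 0 + 0 + 1 + 0 + 1 + 1 + 0 = 3 ≡ 1 (mod 2).
  s_3 = 0 + 0 + 0 + 1 + 0 + 0 + 1 + 0 = 2 ≡ 0 (mod 2).
  s_4 = 0 + 0 + 0 + 1 + 0 + 0 + 1 + 0 = 2 ≡ 0 (mod 2).
s = (1, 1, 0, 0)^T — this equals column 12 of H (binary 1100), so error is at position 12.
Correct: flip bit 12 of r = 000000110000110 to get c = 000000110001110.


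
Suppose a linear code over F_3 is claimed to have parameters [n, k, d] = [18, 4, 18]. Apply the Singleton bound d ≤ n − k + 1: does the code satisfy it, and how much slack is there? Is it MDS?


Singleton RHS = n − k + 1 = 15, slack = -3, bound violated (no such code; not MDS).

Singleton bound: d ≤ n − k + 1.
Here n = 18, k = 4, so n − k + 1 = 15.
Given d = 18, check d ≤ 15: NO.
Slack = (n − k + 1) − d = -3.
The slack is negative: d = 18 exceeds n − k + 1 = 15 by 3, so the Singleton bound is violated and no linear [18, 4, 18]_3 code can exist. In particular it is not MDS (MDS requires d = n − k + 1 exactly).
Description: the claimed parameters are [18, 4, 18]_3; such a code would be impossible (violates the Singleton bound).


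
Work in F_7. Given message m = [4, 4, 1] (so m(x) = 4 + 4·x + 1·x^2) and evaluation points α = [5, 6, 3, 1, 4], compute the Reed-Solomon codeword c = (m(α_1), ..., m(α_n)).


c = [0, 1, 4, 2, 1]

Message polynomial: m(x) = 4 + 4·x + 1·x^2 (mod 7).
For each evaluation point α_i, compute m(α_i) mod 7:
  α_1 = 5: Horner steps 1 → 2 → 0, so m(5) = 0.
  α_2 = 6: Horner steps 1 → 3 → 1, so m(6) = 1.
  α_3 = 3: Horner steps 1 → 0 → 4, so m(3) = 4.
  α_4 = 1: Horner steps 1 → 5 → 2, so m(1) = 2.
  α_5 = 4: Horner steps 1 → 1 → 1, so m(4) = 1.
Codeword c = [0, 1, 4, 2, 1] ∈ F_7^5.


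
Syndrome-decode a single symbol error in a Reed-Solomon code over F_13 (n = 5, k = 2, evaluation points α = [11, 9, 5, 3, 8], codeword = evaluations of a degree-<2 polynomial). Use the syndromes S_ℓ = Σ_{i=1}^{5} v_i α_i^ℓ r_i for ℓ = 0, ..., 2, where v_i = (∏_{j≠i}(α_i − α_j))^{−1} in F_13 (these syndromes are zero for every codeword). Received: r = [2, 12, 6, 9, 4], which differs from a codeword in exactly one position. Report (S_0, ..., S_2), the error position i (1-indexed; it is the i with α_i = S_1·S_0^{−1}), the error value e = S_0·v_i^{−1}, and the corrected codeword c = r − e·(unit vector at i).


S = (7, 8, 11), error at position 4, error magnitude e = 6, c = [2, 12, 6, 3, 4].

Step 1: column multipliers v_i = (∏_{j≠i}(α_i − α_j))^{−1} mod 13.
  i = 1 (α = 11): (11−9)(11−5)(11−3)(11−8) = 2·6·8·3 = 288 ≡ 2, so v_1 = 2^{−1} = 7 (mod 13).
  i = 2 (α = 9): (9−11)(9−5)(9−3)(9−8) = (−2)·4·6·1 = −48 ≡ 4, so v_2 = 4^{−1} = 10 (mod 13).
  i = 3 (α = 5): (5−11)(5−9)(5−3)(5−8) = (−6)·(−4)·2·(−3) = −144 ≡ 12, so v_3 = 12^{−1} = 12 (mod 13).
  i = 4 (α = 3): (3−11)(3−9)(3−5)(3−8) = (−8)·(−6)·(−2)·(−5) = 480 ≡ 12, so v_4 = 12^{−1} = 12 (mod 13).
  i = 5 (α = 8): (8−11)(8−9)(8−5)(8−3) = (−3)·(−1)·3·5 = 45 ≡ 6, so v_5 = 6^{−1} = 11 (mod 13).
  v = [7, 10, 12, 12, 11].
Step 2: syndromes of r = [2, 12, 6, 9, 4] (all sums mod 13).
  S_0 = Σ v_i r_i = 7·2 + 10·12 + 12·6 + 12·9 + 11·4 = 358 ≡ 7.
  S_1 = Σ v_i α_i r_i = 7·11·2 + 10·9·12 + 12·5·6 + 12·3·9 + 11·8·4 = 2270 ≡ 8.
  α_i^2 mod 13 = [4, 3, 12, 9, 12].
  S_2 = Σ v_i α_i^2 r_i = 7·4·2 + 10·3·12 + 12·12·6 + 12·9·9 + 11·12·4 = 2780 ≡ 11.
  S = (7, 8, 11) ≠ 0, so r is not a codeword (an error is present).
Step 3: locate the error. For a single error e at position i, S_ℓ = v_i·e·α_i^ℓ, so α_err = S_1/S_0.
  S_0^{−1} = 7^{−1} = 2 (mod 13), so α_err = 8·2 = 16 ≡ 3 = α_4. Error position i = 4.
  Consistency check: S_2/S_1 = 11·5 = 55 ≡ 3 = α_err ✓ (single-error assumption holds).
Step 4: error magnitude e = S_0/v_4 = S_0·∏_{j≠4}(α_4 − α_j) = 7·12 = 84 ≡ 6 (mod 13).
Step 5: correct position 4: c_4 = r_4 − e = 9 − 6 ≡ 3 (mod 13). Hence c = [2, 12, 6, 3, 4].
  Check: interpolating c through the α_i gives m(x) = 5 + 8·x (degree < 2) with m(α_i) = c_i for every i, so c is indeed a codeword.


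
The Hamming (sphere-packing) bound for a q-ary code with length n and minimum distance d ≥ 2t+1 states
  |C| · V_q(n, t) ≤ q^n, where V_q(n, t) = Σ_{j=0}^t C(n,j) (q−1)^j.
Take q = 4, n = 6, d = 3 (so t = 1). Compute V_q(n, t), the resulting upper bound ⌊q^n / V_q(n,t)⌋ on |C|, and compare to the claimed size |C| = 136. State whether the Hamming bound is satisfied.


V_q(n, t) = 19, q^n = 4096, Hamming bound = 215, |C| = 136 ≤ bound (satisfied).

Step 1: Compute V_q(n, t) = Σ_{j=0}^1 C(n, j) (q−1)^j.
  j = 0: C(6,0)·(3)^0 = 1·1 = 1.
  j = 1: C(6,1)·(3)^1 = 6·3 = 18.
  V_q(n, t) = 1 + 18 = 19.
Step 2: q^n = 4^6 = 4096.
Step 3: Hamming bound ⌊q^n / V_q(n,t)⌋ = ⌊4096/19⌋ = 215.
Step 4: Compare |C| = 136 to 215: satisfied.
The claimed |C| lies below the Hamming bound.


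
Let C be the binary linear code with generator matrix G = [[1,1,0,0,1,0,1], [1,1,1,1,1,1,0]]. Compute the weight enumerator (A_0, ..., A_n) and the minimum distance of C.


Weight distribution: A_0 = 1, A_4 = 2, A_6 = 1. Minimum distance d = 4.

Enumerate all 2^2 = 4 messages m ∈ F_2^2.
For each, compute codeword c = mG in F_2^7, then tally its weight.
  m = 00 → c = 0000000, weight = 0.
  m = 10 → c = 1100101, weight = 4.
  m = 01 → c = 1111110, weight = 6.
  m = 11 → c = 0011011, weight = 4.
Tally weights:
  weight 0: 1 codewords.
  weight 4: 2 codewords.
  weight 6: 1 codewords.
Minimum distance d = smallest w > 0 with A_w > 0 = 4.
Sanity: Σ A_w = 4 = 2^2 = 4 ✓.


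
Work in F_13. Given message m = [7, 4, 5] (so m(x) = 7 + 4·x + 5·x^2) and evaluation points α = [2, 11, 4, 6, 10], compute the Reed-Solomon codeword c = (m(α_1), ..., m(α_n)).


c = [9, 6, 12, 3, 1]

Message polynomial: m(x) = 7 + 4·x + 5·x^2 (mod 13).
For each evaluation point α_i, compute m(α_i) mod 13:
  α_1 = 2: Horner steps 5 → 1 → 9, so m(2) = 9.
  α_2 = 11: Horner steps 5 → 7 → 6, so m(11) = 6.
  α_3 = 4: Horner steps 5 → 11 → 12, so m(4) = 12.
  α_4 = 6: Horner steps 5 → 8 → 3, so m(6) = 3.
  α_5 = 10: Horner steps 5 → 2 → 1, so m(10) = 1.
Codeword c = [9, 6, 12, 3, 1] ∈ F_13^5.


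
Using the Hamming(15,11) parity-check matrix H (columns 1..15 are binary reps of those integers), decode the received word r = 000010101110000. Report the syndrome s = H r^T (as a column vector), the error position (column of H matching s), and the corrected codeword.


s = (1, 0, 1, 0)^T, error position = 10, corrected codeword c = 000010101010000

Compute s = H r^T mod 2 one row at a time:
  s_1 = 0 + 1 + 1 + 1 + 0 + 0 + 0 + 0 = 3 ≡ 1 (mod 2).
  s_2 = 0 + 1 + 0 + 1 + 0 + 0 + 0 + 0 = 2 ≡ 0 (mod 2).
  s_3 = 0 + 0 + 0 + 1 + 1 + 1 + 0 + 0 = 3 ≡ 1 (mod 2).
  s_4 = 0 + 0 + 1 + 1 + 1 + 1 + 0 + 0 = 4 ≡ 0 (mod 2).
s = (1, 0, 1, 0)^T — this equals column 10 of H (binary 1010), so error is at position 10.
Correct: flip bit 10 of r = 000010101110000 to get c = 000010101010000.


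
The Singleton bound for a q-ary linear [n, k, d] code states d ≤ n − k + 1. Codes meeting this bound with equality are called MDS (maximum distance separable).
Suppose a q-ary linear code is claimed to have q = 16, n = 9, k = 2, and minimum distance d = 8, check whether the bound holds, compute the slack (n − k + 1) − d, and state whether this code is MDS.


Singleton RHS = n − k + 1 = 8, slack = 0, bound satisfied, MDS.

Singleton bound: d ≤ n − k + 1.
Here n = 9, k = 2, so n − k + 1 = 8.
Given d = 8, check d ≤ 8: YES.
Slack = (n − k + 1) − d = 0.
The code is MDS (slack = 0).
Description: the claimed parameters are [9, 2, 8]_16; such a code would be MDS (meets Singleton bound).


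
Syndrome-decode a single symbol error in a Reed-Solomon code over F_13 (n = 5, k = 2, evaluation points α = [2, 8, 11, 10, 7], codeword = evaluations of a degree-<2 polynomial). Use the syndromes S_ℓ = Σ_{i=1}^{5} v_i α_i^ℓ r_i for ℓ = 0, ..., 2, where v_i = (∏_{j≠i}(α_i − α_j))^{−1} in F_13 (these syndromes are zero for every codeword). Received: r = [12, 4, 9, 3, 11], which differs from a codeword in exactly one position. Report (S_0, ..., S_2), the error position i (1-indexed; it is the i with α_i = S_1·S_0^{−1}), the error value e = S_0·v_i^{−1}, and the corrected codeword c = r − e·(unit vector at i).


S = (9, 5, 10), error at position 1, error magnitude e = 5, c = [7, 4, 9, 3, 11].

Step 1: column multipliers v_i = (∏_{j≠i}(α_i − α_j))^{−1} mod 13.
  i = 1 (α = 2): (2−8)(2−11)(2−10)(2−7) = (−6)·(−9)·(−8)·(−5) = 2160 ≡ 2, so v_1 = 2^{−1} = 7 (mod 13).
  i = 2 (α = 8): (8−2)(8−11)(8−10)(8−7) = 6·(−3)·(−2)·1 = 36 ≡ 10, so v_2 = 10^{−1} = 4 (mod 13).
  i = 3 (α = 11): (11−2)(11−8)(11−10)(11−7) = 9·3·1·4 = 108 ≡ 4, so v_3 = 4^{−1} = 10 (mod 13).
  i = 4 (α = 10): (10−2)(10−8)(10−11)(10−7) = 8·2·(−1)·3 = −48 ≡ 4, so v_4 = 4^{−1} = 10 (mod 13).
  i = 5 (α = 7): (7−2)(7−8)(7−11)(7−10) = 5·(−1)·(−4)·(−3) = −60 ≡ 5, so v_5 = 5^{−1} = 8 (mod 13).
  v = [7, 4, 10, 10, 8].
Step 2: syndromes of r = [12, 4, 9, 3, 11] (all sums mod 13).
  S_0 = Σ v_i r_i = 7·12 + 4·4 + 10·9 + 10·3 + 8·11 = 308 ≡ 9.
  S_1 = Σ v_i α_i r_i = 7·2·12 + 4·8·4 + 10·11·9 + 10·10·3 + 8·7·11 = 2202 ≡ 5.
  α_i^2 mod 13 = [4, 12, 4, 9, 10].
  S_2 = Σ v_i α_i^2 r_i = 7·4·12 + 4·12·4 + 10·4·9 + 10·9·3 + 8·10·11 = 2038 ≡ 10.
  S = (9, 5, 10) ≠ 0, so r is not a codeword (an error is present).
Step 3: locate the error. For a single error e at position i, S_ℓ = v_i·e·α_i^ℓ, so α_err = S_1/S_0.
  S_0^{−1} = 9^{−1} = 3 (mod 13), so α_err = 5·3 = 15 ≡ 2 = α_1. Error position i = 1.
  Consistency check: S_2/S_1 = 10·8 = 80 ≡ 2 = α_err ✓ (single-error assumption holds).
Step 4: error magnitude e = S_0/v_1 = S_0·∏_{j≠1}(α_1 − α_j) = 9·2 = 18 ≡ 5 (mod 13).
Step 5: correct position 1: c_1 = r_1 − e = 12 − 5 ≡ 7 (mod 13). Hence c = [7, 4, 9, 3, 11].
  Check: interpolating c through the α_i gives m(x) = 8 + 6·x (degree < 2) with m(α_i) = c_i for every i, so c is indeed a codeword.


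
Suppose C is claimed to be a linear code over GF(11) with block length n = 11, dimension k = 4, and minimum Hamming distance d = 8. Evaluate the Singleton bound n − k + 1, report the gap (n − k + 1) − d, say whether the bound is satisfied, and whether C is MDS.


Singleton RHS = n − k + 1 = 8, slack = 0, bound satisfied, MDS.

Singleton bound: d ≤ n − k + 1.
Here n = 11, k = 4, so n − k + 1 = 8.
Given d = 8, check d ≤ 8: YES.
Slack = (n − k + 1) − d = 0.
The code is MDS (slack = 0).
Description: the claimed parameters are [11, 4, 8]_11; such a code would be MDS (meets Singleton bound).


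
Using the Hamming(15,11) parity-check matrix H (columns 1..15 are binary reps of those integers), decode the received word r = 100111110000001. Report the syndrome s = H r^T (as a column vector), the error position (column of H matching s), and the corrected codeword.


s = (0, 1, 1, 0)^T, error position = 6, corrected codeword c = 100110110000001

Compute s = H r^T mod 2 one row at a time:
  s_1 = 1 + 0 + 0 + 0 + 0 + 0 + 0 + 1 = 2 ≡ 0 (mod 2).
  s_2 = 1 + 1 + 1 + 1 + 0 + 0 + 0 + 1 = 5 ≡ 1 (mod 2).
  s_3 = 0 + 0 + 1 + 1 + 0 + 0 + 0 + 1 = 3 ≡ 1 (mod 2).
  s_4 = 1 + 0 + 1 + 1 + 0 + 0 + 0 + 1 = 4 ≡ 0 (mod 2).
s = (0, 1, 1, 0)^T — this equals column 6 of H (binary 0110), so error is at position 6.
Correct: flip bit 6 of r = 100111110000001 to get c = 100110110000001.


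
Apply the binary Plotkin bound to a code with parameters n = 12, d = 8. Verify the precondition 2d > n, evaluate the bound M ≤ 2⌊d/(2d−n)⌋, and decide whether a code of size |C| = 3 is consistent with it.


Plotkin bound M ≤ 4; given |C| = 3 ≤ bound (satisfied).

Check applicability: 2d = 16, n = 12.
2d − n = 4 > 0, so Plotkin applies.
Compute d/(2d−n) = 8/4 ≈ 2.0000.
⌊d/(2d−n)⌋ = 2.
Plotkin bound: M ≤ 2·2 = 4.
Given |C| = 3, check: satisfied.
This |C| is below the Plotkin bound.


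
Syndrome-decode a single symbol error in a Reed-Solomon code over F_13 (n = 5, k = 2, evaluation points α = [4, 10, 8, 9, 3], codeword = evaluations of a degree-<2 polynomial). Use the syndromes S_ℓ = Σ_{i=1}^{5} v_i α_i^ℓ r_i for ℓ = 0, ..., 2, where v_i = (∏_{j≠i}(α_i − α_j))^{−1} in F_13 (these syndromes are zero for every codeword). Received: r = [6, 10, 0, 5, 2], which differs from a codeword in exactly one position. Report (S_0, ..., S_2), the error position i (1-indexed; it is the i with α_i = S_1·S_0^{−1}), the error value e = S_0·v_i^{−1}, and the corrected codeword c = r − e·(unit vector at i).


S = (7, 8, 11), error at position 5, error magnitude e = 1, c = [6, 10, 0, 5, 1].

Step 1: column multipliers v_i = (∏_{j≠i}(α_i − α_j))^{−1} mod 13.
  i = 1 (α = 4): (4−10)(4−8)(4−9)(4−3) = (−6)·(−4)·(−5)·1 = −120 ≡ 10, so v_1 = 10^{−1} = 4 (mod 13).
  i = 2 (α = 10): (10−4)(10−8)(10−9)(10−3) = 6·2·1·7 = 84 ≡ 6, so v_2 = 6^{−1} = 11 (mod 13).
  i = 3 (α = 8): (8−4)(8−10)(8−9)(8−3) = 4·(−2)·(−1)·5 = 40 ≡ 1, so v_3 = 1^{−1} = 1 (mod 13).
  i = 4 (α = 9): (9−4)(9−10)(9−8)(9−3) = 5·(−1)·1·6 = −30 ≡ 9, so v_4 = 9^{−1} = 3 (mod 13).
  i = 5 (α = 3): (3−4)(3−10)(3−8)(3−9) = (−1)·(−7)·(−5)·(−6) = 210 ≡ 2, so v_5 = 2^{−1} = 7 (mod 13).
  v = [4, 11, 1, 3, 7].
Step 2: syndromes of r = [6, 10, 0, 5, 2] (all sums mod 13).
  S_0 = Σ v_i r_i = 4·6 + 11·10 + 1·0 + 3·5 + 7·2 = 163 ≡ 7.
  S_1 = Σ v_i α_i r_i = 4·4·6 + 11·10·10 + 1·8·0 + 3·9·5 + 7·3·2 = 1373 ≡ 8.
  α_i^2 mod 13 = [3, 9, 12, 3, 9].
  S_2 = Σ v_i α_i^2 r_i = 4·3·6 + 11·9·10 + 1·12·0 + 3·3·5 + 7·9·2 = 1233 ≡ 11.
  S = (7, 8, 11) ≠ 0, so r is not a codeword (an error is present).
Step 3: locate the error. For a single error e at position i, S_ℓ = v_i·e·α_i^ℓ, so α_err = S_1/S_0.
  S_0^{−1} = 7^{−1} = 2 (mod 13), so α_err = 8·2 = 16 ≡ 3 = α_5. Error position i = 5.
  Consistency check: S_2/S_1 = 11·5 = 55 ≡ 3 = α_err ✓ (single-error assumption holds).
Step 4: error magnitude e = S_0/v_5 = S_0·∏_{j≠5}(α_5 − α_j) = 7·2 = 14 ≡ 1 (mod 13).
Step 5: correct position 5: c_5 = r_5 − e = 2 − 1 ≡ 1 (mod 13). Hence c = [6, 10, 0, 5, 1].
  Check: interpolating c through the α_i gives m(x) = 12 + 5·x (degree < 2) with m(α_i) = c_i for every i, so c is indeed a codeword.


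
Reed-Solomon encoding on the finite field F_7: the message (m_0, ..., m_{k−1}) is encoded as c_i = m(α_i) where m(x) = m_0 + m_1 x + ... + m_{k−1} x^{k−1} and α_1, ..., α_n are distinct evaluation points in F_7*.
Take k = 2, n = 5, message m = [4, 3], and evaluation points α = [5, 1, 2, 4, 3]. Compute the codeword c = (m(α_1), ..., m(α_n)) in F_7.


c = [5, 0, 3, 2, 6]

Message polynomial: m(x) = 4 + 3·x (mod 7).
For each evaluation point α_i, compute m(α_i) mod 7:
  α_1 = 5: Horner steps 3 → 5, so m(5) = 5.
  α_2 = 1: Horner steps 3 → 0, so m(1) = 0.
  α_3 = 2: Horner steps 3 → 3, so m(2) = 3.
  α_4 = 4: Horner steps 3 → 2, so m(4) = 2.
  α_5 = 3: Horner steps 3 → 6, so m(3) = 6.
Codeword c = [5, 0, 3, 2, 6] ∈ F_7^5.
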